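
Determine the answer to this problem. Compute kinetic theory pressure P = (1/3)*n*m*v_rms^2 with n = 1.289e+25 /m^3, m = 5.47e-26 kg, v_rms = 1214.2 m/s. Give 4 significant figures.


Step 1: v_rms^2 = 1214.2^2 = 1.474e+06
Step 2: n*m = 1.289e+25*5.47e-26 = 0.7051
Step 3: P = (1/3)*0.7051*1.474e+06 = 3.465e+05 Pa

3.465e+05


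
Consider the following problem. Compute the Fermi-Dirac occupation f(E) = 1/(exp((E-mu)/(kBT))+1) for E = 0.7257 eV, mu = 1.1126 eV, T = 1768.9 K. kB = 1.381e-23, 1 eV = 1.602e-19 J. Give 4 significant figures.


Step 1: (E - mu) = 0.7257 - 1.1126 = -0.3869 eV
Step 2: Convert: (E-mu)*eV = -6.198e-20 J
Step 3: x = (E-mu)*eV/(kB*T) = -2.537
Step 4: f = 1/(exp(-2.537)+1) = 0.9267

0.9267


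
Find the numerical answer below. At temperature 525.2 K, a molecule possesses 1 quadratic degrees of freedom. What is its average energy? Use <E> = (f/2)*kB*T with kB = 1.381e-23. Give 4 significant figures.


Step 1: f/2 = 1/2 = 0.5
Step 2: kB*T = 1.381e-23 * 525.2 = 7.253e-21
Step 3: <E> = 0.5 * 7.253e-21 = 3.627e-21 J

3.627e-21


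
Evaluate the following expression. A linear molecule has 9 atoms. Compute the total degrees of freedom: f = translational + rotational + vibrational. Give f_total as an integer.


Step 1: Translational DOF = 3
Step 2: Rotational DOF (linear) = 2
Step 3: Vibrational DOF = 3*9 - 5 = 22
Step 4: Total = 3 + 2 + 22 = 27

27


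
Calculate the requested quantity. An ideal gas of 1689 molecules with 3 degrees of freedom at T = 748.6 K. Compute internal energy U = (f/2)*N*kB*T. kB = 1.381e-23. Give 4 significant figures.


Step 1: f/2 = 3/2 = 1.5
Step 2: N*kB*T = 1689*1.381e-23*748.6 = 1.746e-17
Step 3: U = 1.5 * 1.746e-17 = 2.619e-17 J

2.619e-17


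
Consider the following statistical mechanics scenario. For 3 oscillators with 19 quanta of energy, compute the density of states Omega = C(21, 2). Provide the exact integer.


Step 1: Use binomial coefficient C(21, 2)
Step 2: Numerator = 21! / 19!
Step 3: Denominator = 2!
Step 4: Omega = 210

210


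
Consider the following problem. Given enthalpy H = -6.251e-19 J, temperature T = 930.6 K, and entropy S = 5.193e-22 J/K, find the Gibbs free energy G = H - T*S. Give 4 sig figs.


Step 1: T*S = 930.6 * 5.193e-22 = 4.833e-19 J
Step 2: G = H - T*S = -6.251e-19 - 4.833e-19
Step 3: G = -1.108e-18 J

-1.108e-18


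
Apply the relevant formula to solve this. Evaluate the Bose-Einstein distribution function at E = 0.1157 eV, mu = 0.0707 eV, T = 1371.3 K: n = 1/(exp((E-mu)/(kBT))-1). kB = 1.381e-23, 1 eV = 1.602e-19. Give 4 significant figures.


Step 1: (E - mu) = 0.045 eV
Step 2: x = (E-mu)*eV/(kB*T) = 0.045*1.602e-19/(1.381e-23*1371.3) = 0.3807
Step 3: exp(x) = 1.463
Step 4: n = 1/(exp(x)-1) = 2.159

2.159


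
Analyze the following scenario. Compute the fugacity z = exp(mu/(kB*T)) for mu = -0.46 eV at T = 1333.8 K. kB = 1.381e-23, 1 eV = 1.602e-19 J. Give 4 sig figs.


Step 1: Convert mu to Joules: -0.46*1.602e-19 = -7.369e-20 J
Step 2: kB*T = 1.381e-23*1333.8 = 1.842e-20 J
Step 3: mu/(kB*T) = -4.001
Step 4: z = exp(-4.001) = 0.0183

0.0183


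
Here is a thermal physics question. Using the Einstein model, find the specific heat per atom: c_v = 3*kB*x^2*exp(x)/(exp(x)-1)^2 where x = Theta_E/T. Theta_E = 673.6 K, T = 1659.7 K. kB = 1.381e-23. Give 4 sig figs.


Step 1: x = Theta_E/T = 673.6/1659.7 = 0.4059
Step 2: x^2 = 0.1647
Step 3: exp(x) = 1.501
Step 4: c_v = 3*1.381e-23*0.1647*1.501/(1.501-1)^2 = 4.087e-23

4.087e-23


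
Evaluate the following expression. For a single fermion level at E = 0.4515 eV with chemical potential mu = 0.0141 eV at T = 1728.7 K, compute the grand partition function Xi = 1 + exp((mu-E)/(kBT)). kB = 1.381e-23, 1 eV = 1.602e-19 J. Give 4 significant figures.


Step 1: (mu - E) = 0.0141 - 0.4515 = -0.4374 eV
Step 2: x = (mu-E)*eV/(kB*T) = -0.4374*1.602e-19/(1.381e-23*1728.7) = -2.935
Step 3: exp(x) = 0.05312
Step 4: Xi = 1 + 0.05312 = 1.053

1.053


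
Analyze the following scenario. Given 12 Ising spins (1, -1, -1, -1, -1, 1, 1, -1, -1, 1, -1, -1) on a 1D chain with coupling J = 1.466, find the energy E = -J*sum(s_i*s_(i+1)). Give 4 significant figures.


Step 1: Nearest-neighbor products: -1, 1, 1, 1, -1, 1, -1, 1, -1, -1, 1
Step 2: Sum of products = 1
Step 3: E = -1.466 * 1 = -1.466

-1.466


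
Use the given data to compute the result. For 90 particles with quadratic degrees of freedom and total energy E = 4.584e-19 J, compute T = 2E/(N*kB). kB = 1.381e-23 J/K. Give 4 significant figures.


Step 1: Numerator = 2*E = 2*4.584e-19 = 9.168e-19 J
Step 2: Denominator = N*kB = 90*1.381e-23 = 1.243e-21
Step 3: T = 9.168e-19 / 1.243e-21 = 737.6 K

737.6


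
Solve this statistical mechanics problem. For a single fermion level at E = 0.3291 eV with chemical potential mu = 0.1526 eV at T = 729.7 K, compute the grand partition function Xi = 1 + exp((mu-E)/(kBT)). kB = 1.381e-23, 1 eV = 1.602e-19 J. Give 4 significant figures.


Step 1: (mu - E) = 0.1526 - 0.3291 = -0.1765 eV
Step 2: x = (mu-E)*eV/(kB*T) = -0.1765*1.602e-19/(1.381e-23*729.7) = -2.806
Step 3: exp(x) = 0.06045
Step 4: Xi = 1 + 0.06045 = 1.06

1.06


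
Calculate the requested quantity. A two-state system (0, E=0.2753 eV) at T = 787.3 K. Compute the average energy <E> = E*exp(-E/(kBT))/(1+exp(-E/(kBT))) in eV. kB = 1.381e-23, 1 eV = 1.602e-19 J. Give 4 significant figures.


Step 1: beta*E = 0.2753*1.602e-19/(1.381e-23*787.3) = 4.056
Step 2: exp(-beta*E) = 0.01731
Step 3: <E> = 0.2753*0.01731/(1+0.01731) = 0.004685 eV

0.004685


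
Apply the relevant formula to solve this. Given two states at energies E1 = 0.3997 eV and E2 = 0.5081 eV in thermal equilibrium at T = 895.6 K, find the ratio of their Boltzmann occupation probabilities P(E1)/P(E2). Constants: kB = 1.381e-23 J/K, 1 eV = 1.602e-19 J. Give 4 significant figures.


Step 1: Compute energy difference dE = E1 - E2 = 0.3997 - 0.5081 = -0.1084 eV
Step 2: Convert to Joules: dE_J = -0.1084 * 1.602e-19 = -1.737e-20 J
Step 3: Compute exponent = -dE_J / (kB * T) = -(-1.737e-20) / (1.381e-23 * 895.6) = 1.404
Step 4: P(E1)/P(E2) = exp(1.404) = 4.072

4.072


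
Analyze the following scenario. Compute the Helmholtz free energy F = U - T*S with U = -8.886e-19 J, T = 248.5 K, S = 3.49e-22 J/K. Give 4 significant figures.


Step 1: T*S = 248.5 * 3.49e-22 = 8.673e-20 J
Step 2: F = U - T*S = -8.886e-19 - 8.673e-20
Step 3: F = -9.753e-19 J

-9.753e-19


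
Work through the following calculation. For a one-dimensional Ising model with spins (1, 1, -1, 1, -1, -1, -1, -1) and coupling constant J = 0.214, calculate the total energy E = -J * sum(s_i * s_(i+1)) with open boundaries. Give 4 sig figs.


Step 1: Nearest-neighbor products: 1, -1, -1, -1, 1, 1, 1
Step 2: Sum of products = 1
Step 3: E = -0.214 * 1 = -0.214

-0.214


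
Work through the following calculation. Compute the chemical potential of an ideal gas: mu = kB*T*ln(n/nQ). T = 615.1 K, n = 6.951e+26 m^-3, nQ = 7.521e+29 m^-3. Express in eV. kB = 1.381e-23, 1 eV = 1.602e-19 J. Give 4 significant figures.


Step 1: n/nQ = 6.951e+26/7.521e+29 = 0.0009242
Step 2: ln(n/nQ) = -6.987
Step 3: mu = kB*T*ln(n/nQ) = 8.495e-21*-6.987 = -5.935e-20 J
Step 4: Convert to eV: -5.935e-20/1.602e-19 = -0.3705 eV

-0.3705


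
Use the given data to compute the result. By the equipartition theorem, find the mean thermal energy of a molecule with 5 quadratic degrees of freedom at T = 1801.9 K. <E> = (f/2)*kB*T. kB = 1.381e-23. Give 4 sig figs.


Step 1: f/2 = 5/2 = 2.5
Step 2: kB*T = 1.381e-23 * 1801.9 = 2.488e-20
Step 3: <E> = 2.5 * 2.488e-20 = 6.221e-20 J

6.221e-20


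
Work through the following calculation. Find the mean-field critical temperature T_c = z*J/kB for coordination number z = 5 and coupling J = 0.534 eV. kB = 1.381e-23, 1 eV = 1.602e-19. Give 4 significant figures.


Step 1: z*J = 5*0.534 = 2.67 eV
Step 2: Convert to Joules: 2.67*1.602e-19 = 4.277e-19 J
Step 3: T_c = 4.277e-19 / 1.381e-23 = 3.097e+04 K

3.097e+04


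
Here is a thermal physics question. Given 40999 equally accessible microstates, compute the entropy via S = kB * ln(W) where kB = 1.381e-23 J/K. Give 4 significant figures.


Step 1: ln(W) = ln(40999) = 10.62
Step 2: S = kB * ln(W) = 1.381e-23 * 10.62
Step 3: S = 1.467e-22 J/K

1.467e-22


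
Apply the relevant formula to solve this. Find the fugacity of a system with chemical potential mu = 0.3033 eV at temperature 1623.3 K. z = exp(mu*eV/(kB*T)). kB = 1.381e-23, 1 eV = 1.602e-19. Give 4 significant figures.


Step 1: Convert mu to Joules: 0.3033*1.602e-19 = 4.859e-20 J
Step 2: kB*T = 1.381e-23*1623.3 = 2.242e-20 J
Step 3: mu/(kB*T) = 2.167
Step 4: z = exp(2.167) = 8.736

8.736


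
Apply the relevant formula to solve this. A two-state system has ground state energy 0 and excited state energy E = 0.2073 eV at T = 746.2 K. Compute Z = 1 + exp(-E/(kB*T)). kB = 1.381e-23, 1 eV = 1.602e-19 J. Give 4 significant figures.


Step 1: Compute beta*E = E*eV/(kB*T) = 0.2073*1.602e-19/(1.381e-23*746.2) = 3.223
Step 2: exp(-beta*E) = exp(-3.223) = 0.03985
Step 3: Z = 1 + 0.03985 = 1.04

1.04


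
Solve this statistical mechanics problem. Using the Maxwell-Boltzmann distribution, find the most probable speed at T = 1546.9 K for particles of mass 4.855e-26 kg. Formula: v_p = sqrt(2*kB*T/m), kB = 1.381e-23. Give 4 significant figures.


Step 1: Numerator = 2*kB*T = 2*1.381e-23*1546.9 = 4.273e-20
Step 2: Ratio = 4.273e-20 / 4.855e-26 = 8.8e+05
Step 3: v_p = sqrt(8.8e+05) = 938.1 m/s

938.1


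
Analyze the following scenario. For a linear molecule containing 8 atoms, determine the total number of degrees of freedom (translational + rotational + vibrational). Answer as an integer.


Step 1: Translational DOF = 3
Step 2: Rotational DOF (linear) = 2
Step 3: Vibrational DOF = 3*8 - 5 = 19
Step 4: Total = 3 + 2 + 19 = 24

24


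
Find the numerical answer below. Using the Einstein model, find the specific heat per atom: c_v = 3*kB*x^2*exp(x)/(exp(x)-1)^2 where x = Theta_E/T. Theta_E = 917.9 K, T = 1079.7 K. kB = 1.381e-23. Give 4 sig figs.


Step 1: x = Theta_E/T = 917.9/1079.7 = 0.8501
Step 2: x^2 = 0.7227
Step 3: exp(x) = 2.34
Step 4: c_v = 3*1.381e-23*0.7227*2.34/(2.34-1)^2 = 3.902e-23

3.902e-23


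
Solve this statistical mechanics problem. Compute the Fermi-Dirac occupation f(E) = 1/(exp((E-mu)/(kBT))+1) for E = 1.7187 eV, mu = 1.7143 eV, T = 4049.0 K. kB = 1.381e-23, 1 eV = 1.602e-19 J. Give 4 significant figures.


Step 1: (E - mu) = 1.7187 - 1.7143 = 0.0044 eV
Step 2: Convert: (E-mu)*eV = 7.049e-22 J
Step 3: x = (E-mu)*eV/(kB*T) = 0.01261
Step 4: f = 1/(exp(0.01261)+1) = 0.4968

0.4968


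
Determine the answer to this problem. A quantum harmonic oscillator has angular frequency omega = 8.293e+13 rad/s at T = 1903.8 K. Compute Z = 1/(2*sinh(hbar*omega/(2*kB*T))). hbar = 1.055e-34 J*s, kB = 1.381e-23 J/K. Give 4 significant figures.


Step 1: Compute x = hbar*omega/(kB*T) = 1.055e-34*8.293e+13/(1.381e-23*1903.8) = 0.3328
Step 2: x/2 = 0.1664
Step 3: sinh(x/2) = 0.1672
Step 4: Z = 1/(2*0.1672) = 2.991

2.991


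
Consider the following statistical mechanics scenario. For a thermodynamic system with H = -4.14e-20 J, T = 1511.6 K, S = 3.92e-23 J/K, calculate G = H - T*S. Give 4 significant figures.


Step 1: T*S = 1511.6 * 3.92e-23 = 5.925e-20 J
Step 2: G = H - T*S = -4.14e-20 - 5.925e-20
Step 3: G = -1.007e-19 J

-1.007e-19


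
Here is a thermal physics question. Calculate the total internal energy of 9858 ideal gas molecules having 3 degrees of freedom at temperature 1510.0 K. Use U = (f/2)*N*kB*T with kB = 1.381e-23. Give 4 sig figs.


Step 1: f/2 = 3/2 = 1.5
Step 2: N*kB*T = 9858*1.381e-23*1510.0 = 2.056e-16
Step 3: U = 1.5 * 2.056e-16 = 3.084e-16 J

3.084e-16


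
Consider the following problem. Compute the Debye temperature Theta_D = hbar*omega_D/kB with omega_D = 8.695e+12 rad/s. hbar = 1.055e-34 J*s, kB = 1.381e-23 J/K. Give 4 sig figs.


Step 1: hbar*omega_D = 1.055e-34 * 8.695e+12 = 9.173e-22 J
Step 2: Theta_D = 9.173e-22 / 1.381e-23
Step 3: Theta_D = 66.42 K

66.42


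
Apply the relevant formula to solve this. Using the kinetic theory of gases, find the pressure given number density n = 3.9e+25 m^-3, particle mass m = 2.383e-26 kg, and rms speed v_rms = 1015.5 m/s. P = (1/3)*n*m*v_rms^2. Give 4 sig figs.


Step 1: v_rms^2 = 1015.5^2 = 1.031e+06
Step 2: n*m = 3.9e+25*2.383e-26 = 0.9294
Step 3: P = (1/3)*0.9294*1.031e+06 = 3.195e+05 Pa

3.195e+05


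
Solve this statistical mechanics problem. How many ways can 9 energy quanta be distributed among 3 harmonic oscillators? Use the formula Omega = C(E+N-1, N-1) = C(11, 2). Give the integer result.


Step 1: Use binomial coefficient C(11, 2)
Step 2: Numerator = 11! / 9!
Step 3: Denominator = 2!
Step 4: Omega = 55

55


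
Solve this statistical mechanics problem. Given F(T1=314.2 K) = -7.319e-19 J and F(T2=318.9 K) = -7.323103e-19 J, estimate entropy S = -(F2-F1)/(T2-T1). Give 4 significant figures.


Step 1: dF = F2 - F1 = -7.323103e-19 - (-7.319e-19) = -4.103e-22 J
Step 2: dT = T2 - T1 = 318.9 - 314.2 = 4.7 K
Step 3: S = -dF/dT = -(-4.103e-22)/4.7 = 8.73e-23 J/K

8.73e-23


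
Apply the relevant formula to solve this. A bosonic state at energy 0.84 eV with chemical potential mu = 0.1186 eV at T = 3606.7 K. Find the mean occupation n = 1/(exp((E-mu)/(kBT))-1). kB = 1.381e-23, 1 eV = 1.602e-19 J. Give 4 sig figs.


Step 1: (E - mu) = 0.7214 eV
Step 2: x = (E-mu)*eV/(kB*T) = 0.7214*1.602e-19/(1.381e-23*3606.7) = 2.32
Step 3: exp(x) = 10.18
Step 4: n = 1/(exp(x)-1) = 0.109

0.109


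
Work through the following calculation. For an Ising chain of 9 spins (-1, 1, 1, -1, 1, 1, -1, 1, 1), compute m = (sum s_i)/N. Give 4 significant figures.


Step 1: Count up spins (+1): 6, down spins (-1): 3
Step 2: Total magnetization M = 6 - 3 = 3
Step 3: m = M/N = 3/9 = 0.3333

0.3333


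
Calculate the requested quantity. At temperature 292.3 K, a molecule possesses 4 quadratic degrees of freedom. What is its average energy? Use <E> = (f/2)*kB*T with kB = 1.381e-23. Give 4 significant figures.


Step 1: f/2 = 4/2 = 2
Step 2: kB*T = 1.381e-23 * 292.3 = 4.037e-21
Step 3: <E> = 2 * 4.037e-21 = 8.073e-21 J

8.073e-21


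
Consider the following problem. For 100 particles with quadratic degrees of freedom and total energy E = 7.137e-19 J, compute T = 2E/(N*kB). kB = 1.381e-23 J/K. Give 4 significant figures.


Step 1: Numerator = 2*E = 2*7.137e-19 = 1.427e-18 J
Step 2: Denominator = N*kB = 100*1.381e-23 = 1.381e-21
Step 3: T = 1.427e-18 / 1.381e-21 = 1034 K

1034


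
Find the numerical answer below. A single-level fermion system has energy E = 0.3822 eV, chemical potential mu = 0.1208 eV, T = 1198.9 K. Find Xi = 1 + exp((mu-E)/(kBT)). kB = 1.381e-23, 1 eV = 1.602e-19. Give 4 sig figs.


Step 1: (mu - E) = 0.1208 - 0.3822 = -0.2614 eV
Step 2: x = (mu-E)*eV/(kB*T) = -0.2614*1.602e-19/(1.381e-23*1198.9) = -2.529
Step 3: exp(x) = 0.07972
Step 4: Xi = 1 + 0.07972 = 1.08

1.08


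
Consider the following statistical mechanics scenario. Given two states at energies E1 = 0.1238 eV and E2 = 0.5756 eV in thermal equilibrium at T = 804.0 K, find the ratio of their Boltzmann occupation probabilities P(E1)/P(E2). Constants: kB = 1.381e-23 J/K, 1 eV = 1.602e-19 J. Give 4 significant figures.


Step 1: Compute energy difference dE = E1 - E2 = 0.1238 - 0.5756 = -0.4518 eV
Step 2: Convert to Joules: dE_J = -0.4518 * 1.602e-19 = -7.238e-20 J
Step 3: Compute exponent = -dE_J / (kB * T) = -(-7.238e-20) / (1.381e-23 * 804.0) = 6.519
Step 4: P(E1)/P(E2) = exp(6.519) = 677.7

677.7


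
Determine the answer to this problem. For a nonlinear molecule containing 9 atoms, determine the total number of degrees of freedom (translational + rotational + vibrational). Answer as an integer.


Step 1: Translational DOF = 3
Step 2: Rotational DOF (nonlinear) = 3
Step 3: Vibrational DOF = 3*9 - 6 = 21
Step 4: Total = 3 + 3 + 21 = 27

27


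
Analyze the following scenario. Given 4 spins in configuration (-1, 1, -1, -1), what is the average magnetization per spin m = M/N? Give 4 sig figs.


Step 1: Count up spins (+1): 1, down spins (-1): 3
Step 2: Total magnetization M = 1 - 3 = -2
Step 3: m = M/N = -2/4 = -0.5

-0.5


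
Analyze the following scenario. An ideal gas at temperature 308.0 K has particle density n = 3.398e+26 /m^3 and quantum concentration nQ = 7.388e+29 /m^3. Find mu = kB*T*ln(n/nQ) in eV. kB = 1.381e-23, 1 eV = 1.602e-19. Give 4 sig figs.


Step 1: n/nQ = 3.398e+26/7.388e+29 = 0.0004599
Step 2: ln(n/nQ) = -7.684
Step 3: mu = kB*T*ln(n/nQ) = 4.253e-21*-7.684 = -3.269e-20 J
Step 4: Convert to eV: -3.269e-20/1.602e-19 = -0.204 eV

-0.204


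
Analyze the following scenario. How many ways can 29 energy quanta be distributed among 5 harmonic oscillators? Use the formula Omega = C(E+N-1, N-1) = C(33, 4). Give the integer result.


Step 1: Use binomial coefficient C(33, 4)
Step 2: Numerator = 33! / 29!
Step 3: Denominator = 4!
Step 4: Omega = 40920

40920


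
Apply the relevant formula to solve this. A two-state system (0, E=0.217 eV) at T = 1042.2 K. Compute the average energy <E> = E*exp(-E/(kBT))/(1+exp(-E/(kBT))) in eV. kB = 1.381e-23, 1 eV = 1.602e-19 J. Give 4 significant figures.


Step 1: beta*E = 0.217*1.602e-19/(1.381e-23*1042.2) = 2.415
Step 2: exp(-beta*E) = 0.08934
Step 3: <E> = 0.217*0.08934/(1+0.08934) = 0.0178 eV

0.0178


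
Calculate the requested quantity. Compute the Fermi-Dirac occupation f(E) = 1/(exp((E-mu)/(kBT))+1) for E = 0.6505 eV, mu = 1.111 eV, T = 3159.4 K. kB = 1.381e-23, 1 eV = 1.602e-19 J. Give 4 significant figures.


Step 1: (E - mu) = 0.6505 - 1.111 = -0.4605 eV
Step 2: Convert: (E-mu)*eV = -7.377e-20 J
Step 3: x = (E-mu)*eV/(kB*T) = -1.691
Step 4: f = 1/(exp(-1.691)+1) = 0.8443

0.8443


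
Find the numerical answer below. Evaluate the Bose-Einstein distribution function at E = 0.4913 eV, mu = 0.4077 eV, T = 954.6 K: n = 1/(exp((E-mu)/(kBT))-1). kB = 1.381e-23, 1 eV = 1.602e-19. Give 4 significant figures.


Step 1: (E - mu) = 0.0836 eV
Step 2: x = (E-mu)*eV/(kB*T) = 0.0836*1.602e-19/(1.381e-23*954.6) = 1.016
Step 3: exp(x) = 2.762
Step 4: n = 1/(exp(x)-1) = 0.5676

0.5676


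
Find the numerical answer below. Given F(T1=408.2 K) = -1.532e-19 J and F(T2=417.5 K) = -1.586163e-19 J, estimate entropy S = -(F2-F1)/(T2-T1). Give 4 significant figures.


Step 1: dF = F2 - F1 = -1.586163e-19 - (-1.532e-19) = -5.4163e-21 J
Step 2: dT = T2 - T1 = 417.5 - 408.2 = 9.3 K
Step 3: S = -dF/dT = -(-5.4163e-21)/9.3 = 5.824e-22 J/K

5.824e-22


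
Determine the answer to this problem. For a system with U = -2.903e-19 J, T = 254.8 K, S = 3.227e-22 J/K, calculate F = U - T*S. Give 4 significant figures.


Step 1: T*S = 254.8 * 3.227e-22 = 8.222e-20 J
Step 2: F = U - T*S = -2.903e-19 - 8.222e-20
Step 3: F = -3.725e-19 J

-3.725e-19


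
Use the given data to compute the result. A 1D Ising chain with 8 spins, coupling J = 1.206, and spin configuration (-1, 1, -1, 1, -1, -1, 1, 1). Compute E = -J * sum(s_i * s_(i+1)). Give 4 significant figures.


Step 1: Nearest-neighbor products: -1, -1, -1, -1, 1, -1, 1
Step 2: Sum of products = -3
Step 3: E = -1.206 * -3 = 3.618

3.618


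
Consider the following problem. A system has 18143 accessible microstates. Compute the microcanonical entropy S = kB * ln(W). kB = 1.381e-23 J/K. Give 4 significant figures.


Step 1: ln(W) = ln(18143) = 9.806
Step 2: S = kB * ln(W) = 1.381e-23 * 9.806
Step 3: S = 1.354e-22 J/K

1.354e-22


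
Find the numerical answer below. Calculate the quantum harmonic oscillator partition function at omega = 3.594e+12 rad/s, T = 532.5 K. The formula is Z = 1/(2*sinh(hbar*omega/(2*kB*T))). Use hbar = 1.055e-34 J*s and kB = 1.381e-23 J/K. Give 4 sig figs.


Step 1: Compute x = hbar*omega/(kB*T) = 1.055e-34*3.594e+12/(1.381e-23*532.5) = 0.05156
Step 2: x/2 = 0.02578
Step 3: sinh(x/2) = 0.02578
Step 4: Z = 1/(2*0.02578) = 19.39

19.39


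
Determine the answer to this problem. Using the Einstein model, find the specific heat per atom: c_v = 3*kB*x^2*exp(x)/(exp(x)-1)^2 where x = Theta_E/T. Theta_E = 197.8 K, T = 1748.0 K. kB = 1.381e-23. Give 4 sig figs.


Step 1: x = Theta_E/T = 197.8/1748.0 = 0.1132
Step 2: x^2 = 0.0128
Step 3: exp(x) = 1.12
Step 4: c_v = 3*1.381e-23*0.0128*1.12/(1.12-1)^2 = 4.139e-23

4.139e-23


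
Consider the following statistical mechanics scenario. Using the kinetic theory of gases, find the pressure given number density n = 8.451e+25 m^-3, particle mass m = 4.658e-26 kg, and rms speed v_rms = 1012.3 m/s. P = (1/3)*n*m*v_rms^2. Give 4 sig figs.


Step 1: v_rms^2 = 1012.3^2 = 1.025e+06
Step 2: n*m = 8.451e+25*4.658e-26 = 3.936
Step 3: P = (1/3)*3.936*1.025e+06 = 1.345e+06 Pa

1.345e+06


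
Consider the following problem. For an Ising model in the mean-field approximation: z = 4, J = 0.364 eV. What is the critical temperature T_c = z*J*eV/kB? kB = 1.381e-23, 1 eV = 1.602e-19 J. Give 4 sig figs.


Step 1: z*J = 4*0.364 = 1.456 eV
Step 2: Convert to Joules: 1.456*1.602e-19 = 2.333e-19 J
Step 3: T_c = 2.333e-19 / 1.381e-23 = 1.689e+04 K

1.689e+04


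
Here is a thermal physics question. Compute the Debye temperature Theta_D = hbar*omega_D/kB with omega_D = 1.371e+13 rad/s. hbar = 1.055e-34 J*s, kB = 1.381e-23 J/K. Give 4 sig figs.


Step 1: hbar*omega_D = 1.055e-34 * 1.371e+13 = 1.446e-21 J
Step 2: Theta_D = 1.446e-21 / 1.381e-23
Step 3: Theta_D = 104.7 K

104.7


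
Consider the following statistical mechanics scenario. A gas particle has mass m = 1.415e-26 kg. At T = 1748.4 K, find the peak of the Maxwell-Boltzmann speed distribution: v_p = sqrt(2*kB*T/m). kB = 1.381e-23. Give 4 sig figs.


Step 1: Numerator = 2*kB*T = 2*1.381e-23*1748.4 = 4.829e-20
Step 2: Ratio = 4.829e-20 / 1.415e-26 = 3.413e+06
Step 3: v_p = sqrt(3.413e+06) = 1847 m/s

1847


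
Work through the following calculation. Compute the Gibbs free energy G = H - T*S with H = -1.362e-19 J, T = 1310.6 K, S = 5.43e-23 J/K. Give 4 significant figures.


Step 1: T*S = 1310.6 * 5.43e-23 = 7.117e-20 J
Step 2: G = H - T*S = -1.362e-19 - 7.117e-20
Step 3: G = -2.074e-19 J

-2.074e-19


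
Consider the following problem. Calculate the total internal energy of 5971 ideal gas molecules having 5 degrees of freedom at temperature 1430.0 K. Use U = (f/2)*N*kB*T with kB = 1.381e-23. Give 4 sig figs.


Step 1: f/2 = 5/2 = 2.5
Step 2: N*kB*T = 5971*1.381e-23*1430.0 = 1.179e-16
Step 3: U = 2.5 * 1.179e-16 = 2.948e-16 J

2.948e-16


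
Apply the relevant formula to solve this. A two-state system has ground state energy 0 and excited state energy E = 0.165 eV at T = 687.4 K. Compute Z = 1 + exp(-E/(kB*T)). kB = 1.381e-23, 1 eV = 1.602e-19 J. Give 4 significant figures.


Step 1: Compute beta*E = E*eV/(kB*T) = 0.165*1.602e-19/(1.381e-23*687.4) = 2.784
Step 2: exp(-beta*E) = exp(-2.784) = 0.06176
Step 3: Z = 1 + 0.06176 = 1.062

1.062


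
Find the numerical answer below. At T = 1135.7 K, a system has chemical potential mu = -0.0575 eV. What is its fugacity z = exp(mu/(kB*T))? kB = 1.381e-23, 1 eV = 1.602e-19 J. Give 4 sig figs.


Step 1: Convert mu to Joules: -0.0575*1.602e-19 = -9.211e-21 J
Step 2: kB*T = 1.381e-23*1135.7 = 1.568e-20 J
Step 3: mu/(kB*T) = -0.5873
Step 4: z = exp(-0.5873) = 0.5558

0.5558


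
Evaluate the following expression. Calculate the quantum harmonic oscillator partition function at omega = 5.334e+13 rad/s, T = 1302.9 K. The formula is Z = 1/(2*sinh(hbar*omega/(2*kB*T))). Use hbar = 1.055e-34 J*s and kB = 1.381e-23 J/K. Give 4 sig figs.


Step 1: Compute x = hbar*omega/(kB*T) = 1.055e-34*5.334e+13/(1.381e-23*1302.9) = 0.3128
Step 2: x/2 = 0.1564
Step 3: sinh(x/2) = 0.157
Step 4: Z = 1/(2*0.157) = 3.184

3.184


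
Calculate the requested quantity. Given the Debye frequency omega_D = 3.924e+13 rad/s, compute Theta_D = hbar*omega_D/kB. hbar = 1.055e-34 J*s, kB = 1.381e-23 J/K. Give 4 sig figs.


Step 1: hbar*omega_D = 1.055e-34 * 3.924e+13 = 4.14e-21 J
Step 2: Theta_D = 4.14e-21 / 1.381e-23
Step 3: Theta_D = 299.8 K

299.8


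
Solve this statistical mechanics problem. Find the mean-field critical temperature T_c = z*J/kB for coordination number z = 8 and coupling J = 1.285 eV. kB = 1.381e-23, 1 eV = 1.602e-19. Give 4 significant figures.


Step 1: z*J = 8*1.285 = 10.28 eV
Step 2: Convert to Joules: 10.28*1.602e-19 = 1.647e-18 J
Step 3: T_c = 1.647e-18 / 1.381e-23 = 1.193e+05 K

1.193e+05


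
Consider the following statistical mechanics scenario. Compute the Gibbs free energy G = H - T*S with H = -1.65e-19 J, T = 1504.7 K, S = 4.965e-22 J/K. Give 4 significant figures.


Step 1: T*S = 1504.7 * 4.965e-22 = 7.471e-19 J
Step 2: G = H - T*S = -1.65e-19 - 7.471e-19
Step 3: G = -9.121e-19 J

-9.121e-19


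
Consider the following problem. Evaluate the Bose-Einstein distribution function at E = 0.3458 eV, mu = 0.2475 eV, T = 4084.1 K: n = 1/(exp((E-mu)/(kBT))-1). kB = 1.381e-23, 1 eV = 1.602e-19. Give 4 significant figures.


Step 1: (E - mu) = 0.0983 eV
Step 2: x = (E-mu)*eV/(kB*T) = 0.0983*1.602e-19/(1.381e-23*4084.1) = 0.2792
Step 3: exp(x) = 1.322
Step 4: n = 1/(exp(x)-1) = 3.105

3.105


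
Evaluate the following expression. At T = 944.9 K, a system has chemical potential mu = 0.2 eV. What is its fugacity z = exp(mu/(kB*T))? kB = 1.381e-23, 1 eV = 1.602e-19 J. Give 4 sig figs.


Step 1: Convert mu to Joules: 0.2*1.602e-19 = 3.204e-20 J
Step 2: kB*T = 1.381e-23*944.9 = 1.305e-20 J
Step 3: mu/(kB*T) = 2.455
Step 4: z = exp(2.455) = 11.65

11.65


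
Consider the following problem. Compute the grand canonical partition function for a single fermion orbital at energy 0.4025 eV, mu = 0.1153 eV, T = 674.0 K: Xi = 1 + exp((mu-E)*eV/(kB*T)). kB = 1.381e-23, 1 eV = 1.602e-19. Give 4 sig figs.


Step 1: (mu - E) = 0.1153 - 0.4025 = -0.2872 eV
Step 2: x = (mu-E)*eV/(kB*T) = -0.2872*1.602e-19/(1.381e-23*674.0) = -4.943
Step 3: exp(x) = 0.007133
Step 4: Xi = 1 + 0.007133 = 1.007

1.007


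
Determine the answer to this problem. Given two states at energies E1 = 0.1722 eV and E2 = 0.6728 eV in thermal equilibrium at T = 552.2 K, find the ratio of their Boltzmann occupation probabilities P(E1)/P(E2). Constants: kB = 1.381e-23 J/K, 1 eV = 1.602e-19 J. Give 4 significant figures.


Step 1: Compute energy difference dE = E1 - E2 = 0.1722 - 0.6728 = -0.5006 eV
Step 2: Convert to Joules: dE_J = -0.5006 * 1.602e-19 = -8.02e-20 J
Step 3: Compute exponent = -dE_J / (kB * T) = -(-8.02e-20) / (1.381e-23 * 552.2) = 10.52
Step 4: P(E1)/P(E2) = exp(10.52) = 3.691e+04

3.691e+04


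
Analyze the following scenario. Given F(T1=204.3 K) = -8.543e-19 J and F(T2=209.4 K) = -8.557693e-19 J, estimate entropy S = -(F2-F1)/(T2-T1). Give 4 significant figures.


Step 1: dF = F2 - F1 = -8.557693e-19 - (-8.543e-19) = -1.4693e-21 J
Step 2: dT = T2 - T1 = 209.4 - 204.3 = 5.1 K
Step 3: S = -dF/dT = -(-1.4693e-21)/5.1 = 2.881e-22 J/K

2.881e-22


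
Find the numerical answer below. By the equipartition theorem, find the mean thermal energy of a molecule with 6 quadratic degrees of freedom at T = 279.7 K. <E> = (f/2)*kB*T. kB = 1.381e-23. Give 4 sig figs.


Step 1: f/2 = 6/2 = 3
Step 2: kB*T = 1.381e-23 * 279.7 = 3.863e-21
Step 3: <E> = 3 * 3.863e-21 = 1.159e-20 J

1.159e-20


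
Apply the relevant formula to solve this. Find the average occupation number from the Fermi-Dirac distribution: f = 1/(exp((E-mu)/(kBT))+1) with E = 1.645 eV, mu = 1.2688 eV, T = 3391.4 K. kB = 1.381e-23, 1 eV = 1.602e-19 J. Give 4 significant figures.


Step 1: (E - mu) = 1.645 - 1.2688 = 0.3762 eV
Step 2: Convert: (E-mu)*eV = 6.027e-20 J
Step 3: x = (E-mu)*eV/(kB*T) = 1.287
Step 4: f = 1/(exp(1.287)+1) = 0.2164

0.2164


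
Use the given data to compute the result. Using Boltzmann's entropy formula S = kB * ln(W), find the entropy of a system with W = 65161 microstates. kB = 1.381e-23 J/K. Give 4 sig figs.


Step 1: ln(W) = ln(65161) = 11.08
Step 2: S = kB * ln(W) = 1.381e-23 * 11.08
Step 3: S = 1.531e-22 J/K

1.531e-22


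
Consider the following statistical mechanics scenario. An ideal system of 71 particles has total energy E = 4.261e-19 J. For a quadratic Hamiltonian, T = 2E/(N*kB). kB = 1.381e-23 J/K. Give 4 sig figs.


Step 1: Numerator = 2*E = 2*4.261e-19 = 8.522e-19 J
Step 2: Denominator = N*kB = 71*1.381e-23 = 9.805e-22
Step 3: T = 8.522e-19 / 9.805e-22 = 869.1 K

869.1


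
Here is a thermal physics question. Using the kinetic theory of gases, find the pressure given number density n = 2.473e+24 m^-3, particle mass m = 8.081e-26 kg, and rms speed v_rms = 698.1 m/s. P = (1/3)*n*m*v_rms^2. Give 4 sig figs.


Step 1: v_rms^2 = 698.1^2 = 4.873e+05
Step 2: n*m = 2.473e+24*8.081e-26 = 0.1998
Step 3: P = (1/3)*0.1998*4.873e+05 = 3.246e+04 Pa

3.246e+04


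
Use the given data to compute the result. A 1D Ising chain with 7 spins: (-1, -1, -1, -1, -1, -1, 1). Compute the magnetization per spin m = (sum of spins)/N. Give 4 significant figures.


Step 1: Count up spins (+1): 1, down spins (-1): 6
Step 2: Total magnetization M = 1 - 6 = -5
Step 3: m = M/N = -5/7 = -0.7143

-0.7143


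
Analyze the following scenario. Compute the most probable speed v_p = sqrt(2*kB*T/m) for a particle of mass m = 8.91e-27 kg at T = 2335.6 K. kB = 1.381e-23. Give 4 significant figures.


Step 1: Numerator = 2*kB*T = 2*1.381e-23*2335.6 = 6.451e-20
Step 2: Ratio = 6.451e-20 / 8.91e-27 = 7.24e+06
Step 3: v_p = sqrt(7.24e+06) = 2691 m/s

2691


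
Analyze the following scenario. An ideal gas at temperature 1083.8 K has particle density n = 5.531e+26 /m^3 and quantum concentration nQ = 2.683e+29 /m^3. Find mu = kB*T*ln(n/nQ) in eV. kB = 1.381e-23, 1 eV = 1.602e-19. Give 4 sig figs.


Step 1: n/nQ = 5.531e+26/2.683e+29 = 0.002061
Step 2: ln(n/nQ) = -6.184
Step 3: mu = kB*T*ln(n/nQ) = 1.497e-20*-6.184 = -9.256e-20 J
Step 4: Convert to eV: -9.256e-20/1.602e-19 = -0.5778 eV

-0.5778


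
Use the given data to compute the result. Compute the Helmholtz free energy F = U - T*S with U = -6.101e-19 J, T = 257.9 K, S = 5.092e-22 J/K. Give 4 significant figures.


Step 1: T*S = 257.9 * 5.092e-22 = 1.313e-19 J
Step 2: F = U - T*S = -6.101e-19 - 1.313e-19
Step 3: F = -7.414e-19 J

-7.414e-19


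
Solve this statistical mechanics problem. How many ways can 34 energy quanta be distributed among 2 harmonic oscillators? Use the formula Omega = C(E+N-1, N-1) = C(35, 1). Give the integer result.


Step 1: Use binomial coefficient C(35, 1)
Step 2: Numerator = 35! / 34!
Step 3: Denominator = 1!
Step 4: Omega = 35

35


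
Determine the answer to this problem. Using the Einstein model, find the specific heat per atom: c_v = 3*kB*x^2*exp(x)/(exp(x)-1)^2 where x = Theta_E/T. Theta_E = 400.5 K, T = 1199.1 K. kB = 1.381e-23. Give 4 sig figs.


Step 1: x = Theta_E/T = 400.5/1199.1 = 0.334
Step 2: x^2 = 0.1116
Step 3: exp(x) = 1.397
Step 4: c_v = 3*1.381e-23*0.1116*1.397/(1.397-1)^2 = 4.105e-23

4.105e-23


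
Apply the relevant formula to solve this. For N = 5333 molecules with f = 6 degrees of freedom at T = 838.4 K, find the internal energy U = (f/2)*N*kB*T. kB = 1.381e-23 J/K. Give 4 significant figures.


Step 1: f/2 = 6/2 = 3.0
Step 2: N*kB*T = 5333*1.381e-23*838.4 = 6.175e-17
Step 3: U = 3.0 * 6.175e-17 = 1.852e-16 J

1.852e-16


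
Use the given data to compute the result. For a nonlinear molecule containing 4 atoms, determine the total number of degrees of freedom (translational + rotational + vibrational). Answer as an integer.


Step 1: Translational DOF = 3
Step 2: Rotational DOF (nonlinear) = 3
Step 3: Vibrational DOF = 3*4 - 6 = 6
Step 4: Total = 3 + 3 + 6 = 12

12


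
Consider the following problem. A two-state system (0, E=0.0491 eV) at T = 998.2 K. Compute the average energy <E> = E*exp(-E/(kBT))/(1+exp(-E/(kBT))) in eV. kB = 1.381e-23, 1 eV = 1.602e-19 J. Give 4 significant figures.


Step 1: beta*E = 0.0491*1.602e-19/(1.381e-23*998.2) = 0.5706
Step 2: exp(-beta*E) = 0.5652
Step 3: <E> = 0.0491*0.5652/(1+0.5652) = 0.01773 eV

0.01773


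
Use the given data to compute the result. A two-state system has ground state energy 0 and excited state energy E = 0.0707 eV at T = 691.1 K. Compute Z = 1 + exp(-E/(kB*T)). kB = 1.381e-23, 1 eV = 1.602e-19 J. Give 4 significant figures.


Step 1: Compute beta*E = E*eV/(kB*T) = 0.0707*1.602e-19/(1.381e-23*691.1) = 1.187
Step 2: exp(-beta*E) = exp(-1.187) = 0.3052
Step 3: Z = 1 + 0.3052 = 1.305

1.305


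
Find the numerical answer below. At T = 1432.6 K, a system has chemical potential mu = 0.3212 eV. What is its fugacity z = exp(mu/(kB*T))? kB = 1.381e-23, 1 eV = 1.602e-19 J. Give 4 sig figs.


Step 1: Convert mu to Joules: 0.3212*1.602e-19 = 5.146e-20 J
Step 2: kB*T = 1.381e-23*1432.6 = 1.978e-20 J
Step 3: mu/(kB*T) = 2.601
Step 4: z = exp(2.601) = 13.48

13.48


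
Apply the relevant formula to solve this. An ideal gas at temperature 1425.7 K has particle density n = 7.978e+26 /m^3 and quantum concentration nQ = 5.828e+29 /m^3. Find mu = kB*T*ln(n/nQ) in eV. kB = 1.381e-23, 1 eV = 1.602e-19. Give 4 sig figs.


Step 1: n/nQ = 7.978e+26/5.828e+29 = 0.001369
Step 2: ln(n/nQ) = -6.594
Step 3: mu = kB*T*ln(n/nQ) = 1.969e-20*-6.594 = -1.298e-19 J
Step 4: Convert to eV: -1.298e-19/1.602e-19 = -0.8104 eV

-0.8104


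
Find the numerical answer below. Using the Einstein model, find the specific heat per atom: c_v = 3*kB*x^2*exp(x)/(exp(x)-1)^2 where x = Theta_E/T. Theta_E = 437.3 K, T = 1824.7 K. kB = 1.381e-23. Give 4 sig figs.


Step 1: x = Theta_E/T = 437.3/1824.7 = 0.2397
Step 2: x^2 = 0.05743
Step 3: exp(x) = 1.271
Step 4: c_v = 3*1.381e-23*0.05743*1.271/(1.271-1)^2 = 4.123e-23

4.123e-23


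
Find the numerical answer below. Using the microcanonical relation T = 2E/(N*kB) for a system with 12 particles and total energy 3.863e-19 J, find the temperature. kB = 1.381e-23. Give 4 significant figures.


Step 1: Numerator = 2*E = 2*3.863e-19 = 7.726e-19 J
Step 2: Denominator = N*kB = 12*1.381e-23 = 1.657e-22
Step 3: T = 7.726e-19 / 1.657e-22 = 4662 K

4662


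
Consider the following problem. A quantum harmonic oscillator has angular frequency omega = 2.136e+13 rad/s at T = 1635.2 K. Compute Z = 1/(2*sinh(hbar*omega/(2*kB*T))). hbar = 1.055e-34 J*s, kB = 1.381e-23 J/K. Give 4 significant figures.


Step 1: Compute x = hbar*omega/(kB*T) = 1.055e-34*2.136e+13/(1.381e-23*1635.2) = 0.09979
Step 2: x/2 = 0.0499
Step 3: sinh(x/2) = 0.04992
Step 4: Z = 1/(2*0.04992) = 10.02

10.02


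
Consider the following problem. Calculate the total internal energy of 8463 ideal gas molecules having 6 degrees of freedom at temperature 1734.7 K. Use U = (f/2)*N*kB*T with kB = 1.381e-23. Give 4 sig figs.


Step 1: f/2 = 6/2 = 3.0
Step 2: N*kB*T = 8463*1.381e-23*1734.7 = 2.027e-16
Step 3: U = 3.0 * 2.027e-16 = 6.082e-16 J

6.082e-16


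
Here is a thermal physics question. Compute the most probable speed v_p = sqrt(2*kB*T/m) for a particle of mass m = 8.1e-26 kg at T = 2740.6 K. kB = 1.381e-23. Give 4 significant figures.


Step 1: Numerator = 2*kB*T = 2*1.381e-23*2740.6 = 7.57e-20
Step 2: Ratio = 7.57e-20 / 8.1e-26 = 9.345e+05
Step 3: v_p = sqrt(9.345e+05) = 966.7 m/s

966.7


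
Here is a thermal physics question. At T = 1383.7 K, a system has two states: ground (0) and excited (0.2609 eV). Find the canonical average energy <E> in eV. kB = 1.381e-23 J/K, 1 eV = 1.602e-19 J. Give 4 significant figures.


Step 1: beta*E = 0.2609*1.602e-19/(1.381e-23*1383.7) = 2.187
Step 2: exp(-beta*E) = 0.1122
Step 3: <E> = 0.2609*0.1122/(1+0.1122) = 0.02632 eV

0.02632


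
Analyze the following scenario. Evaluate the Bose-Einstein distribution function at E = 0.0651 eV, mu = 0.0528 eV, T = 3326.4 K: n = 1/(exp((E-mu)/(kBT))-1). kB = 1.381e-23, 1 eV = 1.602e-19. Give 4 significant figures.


Step 1: (E - mu) = 0.0123 eV
Step 2: x = (E-mu)*eV/(kB*T) = 0.0123*1.602e-19/(1.381e-23*3326.4) = 0.04289
Step 3: exp(x) = 1.044
Step 4: n = 1/(exp(x)-1) = 22.82

22.82


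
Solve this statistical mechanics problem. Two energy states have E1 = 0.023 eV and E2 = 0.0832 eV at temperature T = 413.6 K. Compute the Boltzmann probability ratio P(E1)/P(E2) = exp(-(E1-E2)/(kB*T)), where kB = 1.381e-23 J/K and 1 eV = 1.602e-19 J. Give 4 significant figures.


Step 1: Compute energy difference dE = E1 - E2 = 0.023 - 0.0832 = -0.0602 eV
Step 2: Convert to Joules: dE_J = -0.0602 * 1.602e-19 = -9.644e-21 J
Step 3: Compute exponent = -dE_J / (kB * T) = -(-9.644e-21) / (1.381e-23 * 413.6) = 1.688
Step 4: P(E1)/P(E2) = exp(1.688) = 5.411

5.411


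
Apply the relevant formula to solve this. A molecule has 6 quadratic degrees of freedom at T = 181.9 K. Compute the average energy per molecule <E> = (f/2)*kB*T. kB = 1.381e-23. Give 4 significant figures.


Step 1: f/2 = 6/2 = 3
Step 2: kB*T = 1.381e-23 * 181.9 = 2.512e-21
Step 3: <E> = 3 * 2.512e-21 = 7.536e-21 J

7.536e-21


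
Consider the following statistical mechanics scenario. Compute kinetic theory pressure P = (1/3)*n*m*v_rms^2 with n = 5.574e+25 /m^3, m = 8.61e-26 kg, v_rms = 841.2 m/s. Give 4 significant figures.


Step 1: v_rms^2 = 841.2^2 = 7.076e+05
Step 2: n*m = 5.574e+25*8.61e-26 = 4.799
Step 3: P = (1/3)*4.799*7.076e+05 = 1.132e+06 Pa

1.132e+06


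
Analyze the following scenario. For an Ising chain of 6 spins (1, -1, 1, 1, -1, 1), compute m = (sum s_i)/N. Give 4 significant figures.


Step 1: Count up spins (+1): 4, down spins (-1): 2
Step 2: Total magnetization M = 4 - 2 = 2
Step 3: m = M/N = 2/6 = 0.3333

0.3333


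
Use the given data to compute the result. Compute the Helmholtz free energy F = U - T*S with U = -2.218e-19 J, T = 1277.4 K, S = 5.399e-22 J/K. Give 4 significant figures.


Step 1: T*S = 1277.4 * 5.399e-22 = 6.897e-19 J
Step 2: F = U - T*S = -2.218e-19 - 6.897e-19
Step 3: F = -9.115e-19 J

-9.115e-19


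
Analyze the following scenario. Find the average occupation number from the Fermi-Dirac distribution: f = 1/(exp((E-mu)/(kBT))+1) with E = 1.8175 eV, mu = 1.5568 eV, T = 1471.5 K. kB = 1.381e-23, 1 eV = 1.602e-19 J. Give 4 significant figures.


Step 1: (E - mu) = 1.8175 - 1.5568 = 0.2607 eV
Step 2: Convert: (E-mu)*eV = 4.176e-20 J
Step 3: x = (E-mu)*eV/(kB*T) = 2.055
Step 4: f = 1/(exp(2.055)+1) = 0.1135

0.1135


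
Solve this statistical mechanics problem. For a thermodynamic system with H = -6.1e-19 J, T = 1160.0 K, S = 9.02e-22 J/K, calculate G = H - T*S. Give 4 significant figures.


Step 1: T*S = 1160.0 * 9.02e-22 = 1.046e-18 J
Step 2: G = H - T*S = -6.1e-19 - 1.046e-18
Step 3: G = -1.656e-18 J

-1.656e-18


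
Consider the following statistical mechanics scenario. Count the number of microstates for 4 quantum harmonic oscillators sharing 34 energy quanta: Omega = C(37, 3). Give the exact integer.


Step 1: Use binomial coefficient C(37, 3)
Step 2: Numerator = 37! / 34!
Step 3: Denominator = 3!
Step 4: Omega = 7770

7770


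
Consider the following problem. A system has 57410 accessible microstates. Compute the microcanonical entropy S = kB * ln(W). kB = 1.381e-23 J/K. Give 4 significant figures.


Step 1: ln(W) = ln(57410) = 10.96
Step 2: S = kB * ln(W) = 1.381e-23 * 10.96
Step 3: S = 1.513e-22 J/K

1.513e-22


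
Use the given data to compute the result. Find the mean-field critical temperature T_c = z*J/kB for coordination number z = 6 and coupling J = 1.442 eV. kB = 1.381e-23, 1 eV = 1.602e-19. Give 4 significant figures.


Step 1: z*J = 6*1.442 = 8.652 eV
Step 2: Convert to Joules: 8.652*1.602e-19 = 1.386e-18 J
Step 3: T_c = 1.386e-18 / 1.381e-23 = 1.004e+05 K

1.004e+05


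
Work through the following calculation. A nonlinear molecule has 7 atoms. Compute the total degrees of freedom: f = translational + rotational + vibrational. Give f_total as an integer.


Step 1: Translational DOF = 3
Step 2: Rotational DOF (nonlinear) = 3
Step 3: Vibrational DOF = 3*7 - 6 = 15
Step 4: Total = 3 + 3 + 15 = 21

21


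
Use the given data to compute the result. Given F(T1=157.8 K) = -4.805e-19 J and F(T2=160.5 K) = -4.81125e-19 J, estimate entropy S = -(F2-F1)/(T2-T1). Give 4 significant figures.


Step 1: dF = F2 - F1 = -4.81125e-19 - (-4.805e-19) = -6.25e-22 J
Step 2: dT = T2 - T1 = 160.5 - 157.8 = 2.7 K
Step 3: S = -dF/dT = -(-6.25e-22)/2.7 = 2.315e-22 J/K

2.315e-22
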